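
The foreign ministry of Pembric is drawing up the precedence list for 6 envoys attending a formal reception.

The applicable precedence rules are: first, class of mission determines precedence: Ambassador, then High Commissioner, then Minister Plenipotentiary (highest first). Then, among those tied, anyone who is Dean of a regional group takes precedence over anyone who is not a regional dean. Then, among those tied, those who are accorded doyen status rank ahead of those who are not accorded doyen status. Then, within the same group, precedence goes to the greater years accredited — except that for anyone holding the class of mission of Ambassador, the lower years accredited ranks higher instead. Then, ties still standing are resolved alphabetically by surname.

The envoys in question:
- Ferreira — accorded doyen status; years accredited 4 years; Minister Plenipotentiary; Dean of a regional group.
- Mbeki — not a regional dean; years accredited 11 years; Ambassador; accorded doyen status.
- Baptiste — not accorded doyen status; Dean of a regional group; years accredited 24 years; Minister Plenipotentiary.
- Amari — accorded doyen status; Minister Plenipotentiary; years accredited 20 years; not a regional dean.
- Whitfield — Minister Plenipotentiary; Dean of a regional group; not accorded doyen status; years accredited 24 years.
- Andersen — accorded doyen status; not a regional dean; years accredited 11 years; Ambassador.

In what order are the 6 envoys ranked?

Andersen, Mbeki, Ferreira, Baptiste, Whitfield, Amari

By class of mission: Andersen and Mbeki (Ambassador); then Ferreira, Baptiste, Whitfield and Amari (Minister Plenipotentiary).
Andersen and Mbeki are each not a regional dean, so the next rule applies.
Andersen and Mbeki are each accorded doyen status, so the next rule applies.
Andersen and Mbeki both have years accredited 11 years, so the next rule applies.
Among Andersen and Mbeki, alphabetically by surname: Andersen before Mbeki.
Among Ferreira, Baptiste, Whitfield and Amari, Dean of a regional group before not a regional dean: Ferreira, Baptiste and Whitfield (Dean of a regional group) before Amari (not a regional dean).
Among Ferreira, Baptiste and Whitfield, accorded doyen status before not accorded doyen status: Ferreira (accorded doyen status) before Baptiste and Whitfield (not accorded doyen status).
Baptiste and Whitfield both have years accredited 24 years, so the next rule applies.
Among Baptiste and Whitfield, alphabetically by surname: Baptiste before Whitfield.
Full order: Andersen, Mbeki, Ferreira, Baptiste, Whitfield, Amari.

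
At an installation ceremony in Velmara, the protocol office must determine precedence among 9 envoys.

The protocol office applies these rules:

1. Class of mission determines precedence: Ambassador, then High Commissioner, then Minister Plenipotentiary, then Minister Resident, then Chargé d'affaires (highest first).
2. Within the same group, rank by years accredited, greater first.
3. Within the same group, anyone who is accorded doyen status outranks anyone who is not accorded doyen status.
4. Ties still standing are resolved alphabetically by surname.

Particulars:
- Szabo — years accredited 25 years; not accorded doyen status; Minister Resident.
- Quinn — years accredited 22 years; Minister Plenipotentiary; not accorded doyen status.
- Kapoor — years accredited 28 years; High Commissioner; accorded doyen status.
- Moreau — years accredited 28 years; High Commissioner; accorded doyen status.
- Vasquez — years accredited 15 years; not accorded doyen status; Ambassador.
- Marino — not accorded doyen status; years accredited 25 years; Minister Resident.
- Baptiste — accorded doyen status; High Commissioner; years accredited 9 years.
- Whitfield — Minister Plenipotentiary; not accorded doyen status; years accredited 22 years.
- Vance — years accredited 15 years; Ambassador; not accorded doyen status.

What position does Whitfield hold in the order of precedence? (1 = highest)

7

By class of mission: Vance and Vasquez (Ambassador); then Kapoor, Moreau and Baptiste (High Commissioner); then Quinn and Whitfield (Minister Plenipotentiary); then Marino and Szabo (Minister Resident).
Vance and Vasquez both have years accredited 15 years, so the next rule applies.
Vance and Vasquez are each not accorded doyen status, so the next rule applies.
Among Vance and Vasquez, alphabetically by surname: Vance before Vasquez.
Among Kapoor, Moreau and Baptiste, by years accredited (higher first): Kapoor and Moreau (28 years) before Baptiste (9 years).
Kapoor and Moreau are each accorded doyen status, so the next rule applies.
Among Kapoor and Moreau, alphabetically by surname: Kapoor before Moreau.
Quinn and Whitfield both have years accredited 22 years, so the next rule applies.
Quinn and Whitfield are each not accorded doyen status, so the next rule applies.
Among Quinn and Whitfield, alphabetically by surname: Quinn before Whitfield.
Marino and Szabo both have years accredited 25 years, so the next rule applies.
Marino and Szabo are each not accorded doyen status, so the next rule applies.
Among Marino and Szabo, alphabetically by surname: Marino before Szabo.
Order: Vance, Vasquez, Kapoor, Moreau, Baptiste, Quinn, Whitfield, Marino, Szabo. So position 7.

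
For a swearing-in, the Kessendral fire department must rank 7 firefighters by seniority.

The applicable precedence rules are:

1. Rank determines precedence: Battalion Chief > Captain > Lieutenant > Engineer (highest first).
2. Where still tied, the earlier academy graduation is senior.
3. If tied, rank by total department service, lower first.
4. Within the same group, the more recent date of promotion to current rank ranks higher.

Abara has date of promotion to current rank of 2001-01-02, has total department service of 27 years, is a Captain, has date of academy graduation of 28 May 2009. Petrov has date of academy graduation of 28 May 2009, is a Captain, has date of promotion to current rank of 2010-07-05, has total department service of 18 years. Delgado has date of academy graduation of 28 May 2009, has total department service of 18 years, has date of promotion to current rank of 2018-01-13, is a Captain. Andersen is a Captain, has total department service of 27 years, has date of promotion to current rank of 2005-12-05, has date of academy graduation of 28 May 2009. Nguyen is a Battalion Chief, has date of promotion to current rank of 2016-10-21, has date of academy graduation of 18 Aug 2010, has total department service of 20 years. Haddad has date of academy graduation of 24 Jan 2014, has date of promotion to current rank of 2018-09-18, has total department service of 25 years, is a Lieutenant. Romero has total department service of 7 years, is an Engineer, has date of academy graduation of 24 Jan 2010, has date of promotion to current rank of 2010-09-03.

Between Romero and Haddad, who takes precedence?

By rank: Nguyen (Battalion Chief); then Delgado, Petrov, Andersen and Abara (Captain); then Haddad (Lieutenant); then Romero (Engineer).
Delgado, Petrov, Andersen and Abara all have date of academy graduation 28 May 2009, so the next rule applies.
Among Delgado, Petrov, Andersen and Abara, by total department service (lower first): Delgado and Petrov (18 years) before Andersen and Abara (27 years).
Among Delgado and Petrov, by date of promotion to current rank (later first): Delgado (2018-01-13) before Petrov (2010-07-05).
Among Andersen and Abara, by date of promotion to current rank (later first): Andersen (2005-12-05) before Abara (2001-01-02).
So Haddad takes precedence.

Haddad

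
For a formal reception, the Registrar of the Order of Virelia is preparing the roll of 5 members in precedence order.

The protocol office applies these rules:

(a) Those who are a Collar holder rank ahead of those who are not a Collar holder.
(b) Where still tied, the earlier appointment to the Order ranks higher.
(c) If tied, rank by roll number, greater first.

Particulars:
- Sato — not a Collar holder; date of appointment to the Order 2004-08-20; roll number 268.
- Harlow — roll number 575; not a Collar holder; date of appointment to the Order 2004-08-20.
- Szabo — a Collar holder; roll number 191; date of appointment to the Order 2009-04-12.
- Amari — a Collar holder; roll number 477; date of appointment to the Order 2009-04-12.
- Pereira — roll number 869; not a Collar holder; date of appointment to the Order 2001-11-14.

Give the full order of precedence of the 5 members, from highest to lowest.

By the first rule: Amari and Szabo (both a Collar holder); then Pereira, Harlow and Sato (each not a Collar holder).
Amari and Szabo both have date of appointment to the Order 2009-04-12, so the next rule applies.
Among Amari and Szabo, by roll number (higher first): Amari (477) before Szabo (191).
Among Pereira, Harlow and Sato, by date of appointment to the Order (earlier first): Pereira (2001-11-14) before Harlow and Sato (2004-08-20).
Among Harlow and Sato, by roll number (higher first): Harlow (575) before Sato (268).
Full order: Amari, Szabo, Pereira, Harlow, Sato.

Amari, Szabo, Pereira, Harlow, Sato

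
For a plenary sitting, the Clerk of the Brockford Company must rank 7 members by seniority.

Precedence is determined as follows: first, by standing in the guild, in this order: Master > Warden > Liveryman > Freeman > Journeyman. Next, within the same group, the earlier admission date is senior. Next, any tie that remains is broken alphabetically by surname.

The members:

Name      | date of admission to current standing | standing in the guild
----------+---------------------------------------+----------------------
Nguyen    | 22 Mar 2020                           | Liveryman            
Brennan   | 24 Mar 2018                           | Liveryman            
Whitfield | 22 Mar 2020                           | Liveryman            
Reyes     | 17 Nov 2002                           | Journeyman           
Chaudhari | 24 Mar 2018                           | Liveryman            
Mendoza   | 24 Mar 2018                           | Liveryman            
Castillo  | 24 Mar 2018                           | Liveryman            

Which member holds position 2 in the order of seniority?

By standing in the guild: Brennan, Castillo, Chaudhari, Mendoza, Nguyen and Whitfield (Liveryman); then Reyes (Journeyman).
Among Brennan, Castillo, Chaudhari, Mendoza, Nguyen and Whitfield, by date of admission to current standing (earlier first): Brennan, Castillo, Chaudhari and Mendoza (24 Mar 2018) before Nguyen and Whitfield (22 Mar 2020).
Among Brennan, Castillo, Chaudhari and Mendoza, alphabetically by surname: Brennan before Castillo before Chaudhari before Mendoza.
Among Nguyen and Whitfield, alphabetically by surname: Nguyen before Whitfield.
Order: Brennan, Castillo, Chaudhari, Mendoza, Nguyen, Whitfield, Reyes.

Castillo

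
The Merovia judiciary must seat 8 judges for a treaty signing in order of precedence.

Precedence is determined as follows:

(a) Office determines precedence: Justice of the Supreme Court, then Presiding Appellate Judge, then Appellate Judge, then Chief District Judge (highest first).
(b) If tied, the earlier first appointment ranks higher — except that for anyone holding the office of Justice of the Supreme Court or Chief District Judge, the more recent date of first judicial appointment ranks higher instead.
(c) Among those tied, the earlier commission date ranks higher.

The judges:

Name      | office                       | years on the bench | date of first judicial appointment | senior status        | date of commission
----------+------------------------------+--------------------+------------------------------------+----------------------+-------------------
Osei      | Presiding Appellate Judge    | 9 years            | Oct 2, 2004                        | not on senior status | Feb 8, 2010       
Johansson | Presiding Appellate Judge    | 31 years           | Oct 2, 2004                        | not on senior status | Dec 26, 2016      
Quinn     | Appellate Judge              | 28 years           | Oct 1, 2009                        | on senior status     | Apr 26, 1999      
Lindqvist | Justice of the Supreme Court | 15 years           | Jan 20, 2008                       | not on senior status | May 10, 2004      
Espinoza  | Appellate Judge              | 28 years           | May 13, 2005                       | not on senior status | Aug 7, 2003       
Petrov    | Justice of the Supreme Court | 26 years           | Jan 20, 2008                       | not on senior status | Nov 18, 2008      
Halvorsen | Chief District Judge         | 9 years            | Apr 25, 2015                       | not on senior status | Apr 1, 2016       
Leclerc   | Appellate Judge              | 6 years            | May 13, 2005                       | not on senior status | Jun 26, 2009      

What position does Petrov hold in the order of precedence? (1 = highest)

By office: Lindqvist and Petrov (Justice of the Supreme Court); then Osei and Johansson (Presiding Appellate Judge); then Espinoza, Leclerc and Quinn (Appellate Judge); then Halvorsen (Chief District Judge).
Lindqvist and Petrov both have date of first judicial appointment Jan 20, 2008, so the next rule applies.
Among Lindqvist and Petrov, by date of commission (earlier first): Lindqvist (May 10, 2004) before Petrov (Nov 18, 2008).
Osei and Johansson both have date of first judicial appointment Oct 2, 2004, so the next rule applies.
Among Osei and Johansson, by date of commission (earlier first): Osei (Feb 8, 2010) before Johansson (Dec 26, 2016).
Among Espinoza, Leclerc and Quinn, by date of first judicial appointment (earlier first): Espinoza and Leclerc (May 13, 2005) before Quinn (Oct 1, 2009).
Among Espinoza and Leclerc, by date of commission (earlier first): Espinoza (Aug 7, 2003) before Leclerc (Jun 26, 2009).
Order: Lindqvist, Petrov, Osei, Johansson, Espinoza, Leclerc, Quinn, Halvorsen. So position 2.

2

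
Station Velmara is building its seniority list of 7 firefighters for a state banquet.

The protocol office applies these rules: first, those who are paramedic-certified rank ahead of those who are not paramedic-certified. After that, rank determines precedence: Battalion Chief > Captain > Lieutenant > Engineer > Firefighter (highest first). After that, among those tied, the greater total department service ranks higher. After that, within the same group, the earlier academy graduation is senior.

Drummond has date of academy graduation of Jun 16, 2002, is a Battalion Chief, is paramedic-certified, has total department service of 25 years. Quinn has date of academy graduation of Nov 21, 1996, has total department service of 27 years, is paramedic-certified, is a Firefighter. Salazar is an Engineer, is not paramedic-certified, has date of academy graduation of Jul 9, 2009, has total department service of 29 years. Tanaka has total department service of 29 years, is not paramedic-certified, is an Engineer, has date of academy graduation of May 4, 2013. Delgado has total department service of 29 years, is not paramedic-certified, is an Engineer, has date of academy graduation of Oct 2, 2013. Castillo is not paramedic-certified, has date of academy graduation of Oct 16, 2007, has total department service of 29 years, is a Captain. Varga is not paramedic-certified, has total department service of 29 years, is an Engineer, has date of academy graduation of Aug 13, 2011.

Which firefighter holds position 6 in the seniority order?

Tanaka

By the first rule: Drummond and Quinn (both paramedic-certified); then Castillo, Salazar, Varga, Tanaka and Delgado (each not paramedic-certified).
Among Drummond and Quinn, by rank: Drummond (Battalion Chief) before Quinn (Firefighter).
Among Castillo, Salazar, Varga, Tanaka and Delgado, by rank: Castillo (Captain) before Salazar, Varga, Tanaka and Delgado (Engineer).
Salazar, Varga, Tanaka and Delgado all have total department service 29 years, so the next rule applies.
Among Salazar, Varga, Tanaka and Delgado, by date of academy graduation (earlier first): Salazar (Jul 9, 2009) before Varga (Aug 13, 2011) before Tanaka (May 4, 2013) before Delgado (Oct 2, 2013).
Order: Drummond, Quinn, Castillo, Salazar, Varga, Tanaka, Delgado.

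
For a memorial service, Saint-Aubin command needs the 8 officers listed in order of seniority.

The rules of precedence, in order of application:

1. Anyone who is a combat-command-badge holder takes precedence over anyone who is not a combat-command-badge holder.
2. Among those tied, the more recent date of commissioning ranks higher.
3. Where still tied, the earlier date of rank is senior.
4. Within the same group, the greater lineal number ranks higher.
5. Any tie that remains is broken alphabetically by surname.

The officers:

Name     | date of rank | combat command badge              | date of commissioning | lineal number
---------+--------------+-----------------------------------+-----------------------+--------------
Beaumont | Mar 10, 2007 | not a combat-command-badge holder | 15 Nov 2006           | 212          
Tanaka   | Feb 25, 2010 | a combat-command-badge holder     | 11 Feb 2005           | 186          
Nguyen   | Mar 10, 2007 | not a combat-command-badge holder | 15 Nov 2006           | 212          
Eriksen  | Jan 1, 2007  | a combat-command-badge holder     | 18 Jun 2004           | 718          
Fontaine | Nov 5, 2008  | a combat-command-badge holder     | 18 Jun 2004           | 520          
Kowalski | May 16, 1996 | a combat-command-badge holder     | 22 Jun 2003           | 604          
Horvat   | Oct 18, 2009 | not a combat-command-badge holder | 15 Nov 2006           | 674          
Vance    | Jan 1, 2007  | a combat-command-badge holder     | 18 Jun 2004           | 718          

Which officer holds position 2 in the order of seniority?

Eriksen

By the first rule: Tanaka, Eriksen, Vance, Fontaine and Kowalski (each a combat-command-badge holder); then Beaumont, Nguyen and Horvat (each not a combat-command-badge holder).
Among Tanaka, Eriksen, Vance, Fontaine and Kowalski, by date of commissioning (later first): Tanaka (11 Feb 2005) before Eriksen, Vance and Fontaine (18 Jun 2004) before Kowalski (22 Jun 2003).
Among Eriksen, Vance and Fontaine, by date of rank (earlier first): Eriksen and Vance (Jan 1, 2007) before Fontaine (Nov 5, 2008).
Eriksen and Vance both have lineal number 718, so the next rule applies.
Among Eriksen and Vance, alphabetically by surname: Eriksen before Vance.
Beaumont, Nguyen and Horvat all have date of commissioning 15 Nov 2006, so the next rule applies.
Among Beaumont, Nguyen and Horvat, by date of rank (earlier first): Beaumont and Nguyen (Mar 10, 2007) before Horvat (Oct 18, 2009).
Beaumont and Nguyen both have lineal number 212, so the next rule applies.
Among Beaumont and Nguyen, alphabetically by surname: Beaumont before Nguyen.
Order: Tanaka, Eriksen, Vance, Fontaine, Kowalski, Beaumont, Nguyen, Horvat.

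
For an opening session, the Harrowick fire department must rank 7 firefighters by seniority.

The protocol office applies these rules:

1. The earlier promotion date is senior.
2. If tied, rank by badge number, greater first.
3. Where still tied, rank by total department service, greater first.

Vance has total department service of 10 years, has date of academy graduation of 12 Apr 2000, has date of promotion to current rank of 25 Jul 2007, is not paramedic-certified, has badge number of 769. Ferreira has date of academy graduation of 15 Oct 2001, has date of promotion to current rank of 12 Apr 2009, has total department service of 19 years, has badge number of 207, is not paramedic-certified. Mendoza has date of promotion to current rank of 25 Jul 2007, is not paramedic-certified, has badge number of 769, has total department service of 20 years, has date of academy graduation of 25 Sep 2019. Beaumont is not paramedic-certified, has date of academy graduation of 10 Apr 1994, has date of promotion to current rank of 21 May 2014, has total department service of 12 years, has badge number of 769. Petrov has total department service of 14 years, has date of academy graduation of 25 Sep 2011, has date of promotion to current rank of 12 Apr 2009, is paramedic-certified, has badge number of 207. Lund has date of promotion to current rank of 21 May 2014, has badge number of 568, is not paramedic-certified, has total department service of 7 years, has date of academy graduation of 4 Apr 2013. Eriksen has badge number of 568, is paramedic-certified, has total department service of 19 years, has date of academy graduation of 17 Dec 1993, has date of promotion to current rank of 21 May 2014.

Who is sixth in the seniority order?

By date of promotion to current rank (earlier first): Mendoza and Vance (both 25 Jul 2007); then Ferreira and Petrov (both 12 Apr 2009); then Beaumont, Eriksen and Lund (each 21 May 2014).
Mendoza and Vance both have badge number 769, so the next rule applies.
Among Mendoza and Vance, by total department service (higher first): Mendoza (20 years) before Vance (10 years).
Ferreira and Petrov both have badge number 207, so the next rule applies.
Among Ferreira and Petrov, by total department service (higher first): Ferreira (19 years) before Petrov (14 years).
Among Beaumont, Eriksen and Lund, by badge number (higher first): Beaumont (769) before Eriksen and Lund (568).
Among Eriksen and Lund, by total department service (higher first): Eriksen (19 years) before Lund (7 years).
Order: Mendoza, Vance, Ferreira, Petrov, Beaumont, Eriksen, Lund.

Eriksen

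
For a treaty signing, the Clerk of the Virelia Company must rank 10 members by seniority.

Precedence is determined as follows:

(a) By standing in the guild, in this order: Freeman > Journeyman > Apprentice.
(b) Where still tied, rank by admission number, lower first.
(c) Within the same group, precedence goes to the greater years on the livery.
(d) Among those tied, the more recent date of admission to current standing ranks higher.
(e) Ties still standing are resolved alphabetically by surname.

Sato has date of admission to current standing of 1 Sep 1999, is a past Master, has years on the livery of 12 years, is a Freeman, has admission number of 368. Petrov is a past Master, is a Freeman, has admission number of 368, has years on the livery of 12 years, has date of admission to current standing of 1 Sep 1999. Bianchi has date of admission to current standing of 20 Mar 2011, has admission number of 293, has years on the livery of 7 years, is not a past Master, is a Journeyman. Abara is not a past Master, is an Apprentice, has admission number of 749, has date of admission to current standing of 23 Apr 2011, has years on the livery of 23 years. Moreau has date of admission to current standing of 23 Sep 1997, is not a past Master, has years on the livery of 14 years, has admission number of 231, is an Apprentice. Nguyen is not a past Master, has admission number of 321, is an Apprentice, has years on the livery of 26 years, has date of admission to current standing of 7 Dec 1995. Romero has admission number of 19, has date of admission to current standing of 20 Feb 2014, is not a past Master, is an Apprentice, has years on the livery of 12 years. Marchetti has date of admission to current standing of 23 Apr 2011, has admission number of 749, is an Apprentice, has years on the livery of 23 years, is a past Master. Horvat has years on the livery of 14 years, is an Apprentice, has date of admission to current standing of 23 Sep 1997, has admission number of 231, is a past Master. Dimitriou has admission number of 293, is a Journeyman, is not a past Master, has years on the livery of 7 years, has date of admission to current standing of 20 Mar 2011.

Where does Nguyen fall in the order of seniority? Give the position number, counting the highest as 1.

8

By standing in the guild: Petrov and Sato (Freeman); then Bianchi and Dimitriou (Journeyman); then Romero, Horvat, Moreau, Nguyen, Abara and Marchetti (Apprentice).
Petrov and Sato both have admission number 368, so the next rule applies.
Petrov and Sato both have years on the livery 12 years, so the next rule applies.
Petrov and Sato both have date of admission to current standing 1 Sep 1999, so the next rule applies.
Among Petrov and Sato, alphabetically by surname: Petrov before Sato.
Bianchi and Dimitriou both have admission number 293, so the next rule applies.
Bianchi and Dimitriou both have years on the livery 7 years, so the next rule applies.
Bianchi and Dimitriou both have date of admission to current standing 20 Mar 2011, so the next rule applies.
Among Bianchi and Dimitriou, alphabetically by surname: Bianchi before Dimitriou.
Among Romero, Horvat, Moreau, Nguyen, Abara and Marchetti, by admission number (lower first): Romero (19) before Horvat and Moreau (231) before Nguyen (321) before Abara and Marchetti (749).
Horvat and Moreau both have years on the livery 14 years, so the next rule applies.
Horvat and Moreau both have date of admission to current standing 23 Sep 1997, so the next rule applies.
Among Horvat and Moreau, alphabetically by surname: Horvat before Moreau.
Abara and Marchetti both have years on the livery 23 years, so the next rule applies.
Abara and Marchetti both have date of admission to current standing 23 Apr 2011, so the next rule applies.
Among Abara and Marchetti, alphabetically by surname: Abara before Marchetti.
Order: Petrov, Sato, Bianchi, Dimitriou, Romero, Horvat, Moreau, Nguyen, Abara, Marchetti. So position 8.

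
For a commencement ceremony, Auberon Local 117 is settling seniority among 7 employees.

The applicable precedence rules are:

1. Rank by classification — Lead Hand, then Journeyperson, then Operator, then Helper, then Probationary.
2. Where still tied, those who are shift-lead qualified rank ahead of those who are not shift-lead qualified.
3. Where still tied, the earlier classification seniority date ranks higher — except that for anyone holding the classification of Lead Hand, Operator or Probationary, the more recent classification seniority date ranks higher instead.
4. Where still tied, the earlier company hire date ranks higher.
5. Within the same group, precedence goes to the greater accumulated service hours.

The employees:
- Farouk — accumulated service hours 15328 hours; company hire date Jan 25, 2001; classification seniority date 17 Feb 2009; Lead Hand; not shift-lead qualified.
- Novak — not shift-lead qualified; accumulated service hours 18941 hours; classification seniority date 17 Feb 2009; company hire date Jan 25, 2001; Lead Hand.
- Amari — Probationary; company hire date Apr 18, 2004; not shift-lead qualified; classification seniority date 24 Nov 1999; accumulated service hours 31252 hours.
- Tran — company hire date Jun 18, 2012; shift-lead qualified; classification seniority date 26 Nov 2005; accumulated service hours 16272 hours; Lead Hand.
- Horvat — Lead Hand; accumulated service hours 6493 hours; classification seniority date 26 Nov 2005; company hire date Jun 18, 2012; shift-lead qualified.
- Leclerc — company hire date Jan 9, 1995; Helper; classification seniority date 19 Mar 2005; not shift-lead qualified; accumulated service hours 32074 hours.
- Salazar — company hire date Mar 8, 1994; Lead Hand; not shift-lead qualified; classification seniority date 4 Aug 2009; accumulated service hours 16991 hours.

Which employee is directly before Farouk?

By classification: Tran, Horvat, Salazar, Novak and Farouk (Lead Hand); then Leclerc (Helper); then Amari (Probationary).
Among Tran, Horvat, Salazar, Novak and Farouk, shift-lead qualified before not shift-lead qualified: Tran and Horvat (shift-lead qualified) before Salazar, Novak and Farouk (not shift-lead qualified).
Tran and Horvat both have classification seniority date 26 Nov 2005, so the next rule applies.
Tran and Horvat both have company hire date Jun 18, 2012, so the next rule applies.
Among Tran and Horvat, by accumulated service hours (higher first): Tran (16272 hours) before Horvat (6493 hours).
Among Salazar, Novak and Farouk, by classification seniority date (later first) (reversed rule for this group): Salazar (4 Aug 2009) before Novak and Farouk (17 Feb 2009).
Novak and Farouk both have company hire date Jan 25, 2001, so the next rule applies.
Among Novak and Farouk, by accumulated service hours (higher first): Novak (18941 hours) before Farouk (15328 hours).
Order: Tran, Horvat, Salazar, Novak, Farouk, Leclerc, Amari.

Novak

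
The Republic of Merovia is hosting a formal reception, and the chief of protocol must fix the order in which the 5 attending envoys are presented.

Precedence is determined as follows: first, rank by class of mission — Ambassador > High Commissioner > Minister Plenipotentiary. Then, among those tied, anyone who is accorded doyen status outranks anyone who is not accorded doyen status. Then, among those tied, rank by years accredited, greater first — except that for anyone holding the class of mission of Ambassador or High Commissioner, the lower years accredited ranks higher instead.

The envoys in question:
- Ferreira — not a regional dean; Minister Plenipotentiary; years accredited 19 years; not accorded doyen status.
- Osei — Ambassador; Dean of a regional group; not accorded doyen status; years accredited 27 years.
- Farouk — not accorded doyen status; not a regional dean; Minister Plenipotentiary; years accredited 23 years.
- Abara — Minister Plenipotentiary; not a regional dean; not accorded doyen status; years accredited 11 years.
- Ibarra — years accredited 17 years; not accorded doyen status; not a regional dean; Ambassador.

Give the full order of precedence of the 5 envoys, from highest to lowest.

By class of mission: Ibarra and Osei (Ambassador); then Farouk, Ferreira and Abara (Minister Plenipotentiary).
Ibarra and Osei are each not accorded doyen status, so the next rule applies.
Among Ibarra and Osei, by years accredited (lower first) (reversed rule for this group): Ibarra (17 years) before Osei (27 years).
Farouk, Ferreira and Abara are each not accorded doyen status, so the next rule applies.
Among Farouk, Ferreira and Abara, by years accredited (higher first): Farouk (23 years) before Ferreira (19 years) before Abara (11 years).
Full order: Ibarra, Osei, Farouk, Ferreira, Abara.

Ibarra, Osei, Farouk, Ferreira, Abara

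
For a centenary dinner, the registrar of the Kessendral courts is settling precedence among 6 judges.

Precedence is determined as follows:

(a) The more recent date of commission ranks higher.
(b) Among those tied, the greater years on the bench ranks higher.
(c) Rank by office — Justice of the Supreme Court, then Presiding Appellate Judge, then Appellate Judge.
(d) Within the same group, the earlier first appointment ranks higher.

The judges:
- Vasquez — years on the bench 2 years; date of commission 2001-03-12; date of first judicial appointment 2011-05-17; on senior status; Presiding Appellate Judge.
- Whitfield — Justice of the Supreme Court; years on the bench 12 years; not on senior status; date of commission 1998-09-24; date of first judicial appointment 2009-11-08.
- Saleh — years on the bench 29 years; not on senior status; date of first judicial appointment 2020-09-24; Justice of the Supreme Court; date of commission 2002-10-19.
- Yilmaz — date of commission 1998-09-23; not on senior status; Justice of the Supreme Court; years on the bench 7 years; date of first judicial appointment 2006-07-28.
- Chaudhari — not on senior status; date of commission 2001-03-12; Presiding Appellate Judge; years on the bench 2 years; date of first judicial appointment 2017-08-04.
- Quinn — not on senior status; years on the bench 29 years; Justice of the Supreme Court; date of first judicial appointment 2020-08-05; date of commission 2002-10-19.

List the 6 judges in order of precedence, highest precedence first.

By date of commission (later first): Quinn and Saleh (both 2002-10-19); then Vasquez and Chaudhari (both 2001-03-12); then Whitfield (1998-09-24); then Yilmaz (1998-09-23).
Quinn and Saleh both have years on the bench 29 years, so the next rule applies.
Quinn and Saleh are each Justice of the Supreme Court, so the next rule applies.
Among Quinn and Saleh, by date of first judicial appointment (earlier first): Quinn (2020-08-05) before Saleh (2020-09-24).
Vasquez and Chaudhari both have years on the bench 2 years, so the next rule applies.
Vasquez and Chaudhari are each Presiding Appellate Judge, so the next rule applies.
Among Vasquez and Chaudhari, by date of first judicial appointment (earlier first): Vasquez (2011-05-17) before Chaudhari (2017-08-04).
Full order: Quinn, Saleh, Vasquez, Chaudhari, Whitfield, Yilmaz.

Quinn, Saleh, Vasquez, Chaudhari, Whitfield, Yilmaz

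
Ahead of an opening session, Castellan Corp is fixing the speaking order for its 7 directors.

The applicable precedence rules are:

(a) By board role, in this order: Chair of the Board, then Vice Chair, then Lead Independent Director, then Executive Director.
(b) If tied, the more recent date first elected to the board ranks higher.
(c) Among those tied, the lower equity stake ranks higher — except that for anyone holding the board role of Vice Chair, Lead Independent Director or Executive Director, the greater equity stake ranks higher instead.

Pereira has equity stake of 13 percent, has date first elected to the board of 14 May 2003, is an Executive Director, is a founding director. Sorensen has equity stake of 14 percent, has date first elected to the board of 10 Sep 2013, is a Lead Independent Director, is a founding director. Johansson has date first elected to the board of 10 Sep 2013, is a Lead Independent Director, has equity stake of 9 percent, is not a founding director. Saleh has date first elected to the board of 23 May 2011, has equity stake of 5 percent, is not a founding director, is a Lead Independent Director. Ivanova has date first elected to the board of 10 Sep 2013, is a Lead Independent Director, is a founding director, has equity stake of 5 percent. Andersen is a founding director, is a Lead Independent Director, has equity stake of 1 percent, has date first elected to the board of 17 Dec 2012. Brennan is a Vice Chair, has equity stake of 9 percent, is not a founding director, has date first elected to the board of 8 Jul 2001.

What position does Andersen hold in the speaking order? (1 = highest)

By board role: Brennan (Vice Chair); then Sorensen, Johansson, Ivanova, Andersen and Saleh (Lead Independent Director); then Pereira (Executive Director).
Among Sorensen, Johansson, Ivanova, Andersen and Saleh, by date first elected to the board (later first): Sorensen, Johansson and Ivanova (10 Sep 2013) before Andersen (17 Dec 2012) before Saleh (23 May 2011).
Among Sorensen, Johansson and Ivanova, by equity stake (higher first) (reversed rule for this group): Sorensen (14 percent) before Johansson (9 percent) before Ivanova (5 percent).
Order: Brennan, Sorensen, Johansson, Ivanova, Andersen, Saleh, Pereira. So position 5.

5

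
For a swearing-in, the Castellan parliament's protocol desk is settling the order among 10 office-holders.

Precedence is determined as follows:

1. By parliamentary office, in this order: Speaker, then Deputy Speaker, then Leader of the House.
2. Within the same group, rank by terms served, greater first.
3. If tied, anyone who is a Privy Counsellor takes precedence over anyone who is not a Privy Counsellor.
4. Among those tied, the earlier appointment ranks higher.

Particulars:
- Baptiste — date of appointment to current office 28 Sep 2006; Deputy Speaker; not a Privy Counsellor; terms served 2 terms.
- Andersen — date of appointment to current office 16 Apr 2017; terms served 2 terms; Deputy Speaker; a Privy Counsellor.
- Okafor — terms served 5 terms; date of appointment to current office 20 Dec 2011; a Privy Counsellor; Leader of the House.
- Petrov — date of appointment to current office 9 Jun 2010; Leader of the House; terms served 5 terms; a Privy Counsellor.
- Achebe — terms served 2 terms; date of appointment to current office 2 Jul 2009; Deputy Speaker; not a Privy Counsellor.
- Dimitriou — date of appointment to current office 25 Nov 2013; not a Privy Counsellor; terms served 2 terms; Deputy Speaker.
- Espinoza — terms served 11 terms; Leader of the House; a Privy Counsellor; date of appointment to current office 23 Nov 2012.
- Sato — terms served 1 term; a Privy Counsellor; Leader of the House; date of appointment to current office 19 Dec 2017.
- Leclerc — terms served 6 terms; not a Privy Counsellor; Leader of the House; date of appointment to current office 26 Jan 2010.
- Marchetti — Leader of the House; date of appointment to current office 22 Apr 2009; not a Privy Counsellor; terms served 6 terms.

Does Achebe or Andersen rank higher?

Andersen

By parliamentary office: Andersen, Baptiste, Achebe and Dimitriou (Deputy Speaker); then Espinoza, Marchetti, Leclerc, Petrov, Okafor and Sato (Leader of the House).
Andersen, Baptiste, Achebe and Dimitriou all have terms served 2 terms, so the next rule applies.
Among Andersen, Baptiste, Achebe and Dimitriou, a Privy Counsellor before not a Privy Counsellor: Andersen (a Privy Counsellor) before Baptiste, Achebe and Dimitriou (not a Privy Counsellor).
Among Baptiste, Achebe and Dimitriou, by date of appointment to current office (earlier first): Baptiste (28 Sep 2006) before Achebe (2 Jul 2009) before Dimitriou (25 Nov 2013).
Among Espinoza, Marchetti, Leclerc, Petrov, Okafor and Sato, by terms served (higher first): Espinoza (11 terms) before Marchetti and Leclerc (6 terms) before Petrov and Okafor (5 terms) before Sato (1 term).
Marchetti and Leclerc are each not a Privy Counsellor, so the next rule applies.
Among Marchetti and Leclerc, by date of appointment to current office (earlier first): Marchetti (22 Apr 2009) before Leclerc (26 Jan 2010).
Petrov and Okafor are each a Privy Counsellor, so the next rule applies.
Among Petrov and Okafor, by date of appointment to current office (earlier first): Petrov (9 Jun 2010) before Okafor (20 Dec 2011).
So Andersen takes precedence.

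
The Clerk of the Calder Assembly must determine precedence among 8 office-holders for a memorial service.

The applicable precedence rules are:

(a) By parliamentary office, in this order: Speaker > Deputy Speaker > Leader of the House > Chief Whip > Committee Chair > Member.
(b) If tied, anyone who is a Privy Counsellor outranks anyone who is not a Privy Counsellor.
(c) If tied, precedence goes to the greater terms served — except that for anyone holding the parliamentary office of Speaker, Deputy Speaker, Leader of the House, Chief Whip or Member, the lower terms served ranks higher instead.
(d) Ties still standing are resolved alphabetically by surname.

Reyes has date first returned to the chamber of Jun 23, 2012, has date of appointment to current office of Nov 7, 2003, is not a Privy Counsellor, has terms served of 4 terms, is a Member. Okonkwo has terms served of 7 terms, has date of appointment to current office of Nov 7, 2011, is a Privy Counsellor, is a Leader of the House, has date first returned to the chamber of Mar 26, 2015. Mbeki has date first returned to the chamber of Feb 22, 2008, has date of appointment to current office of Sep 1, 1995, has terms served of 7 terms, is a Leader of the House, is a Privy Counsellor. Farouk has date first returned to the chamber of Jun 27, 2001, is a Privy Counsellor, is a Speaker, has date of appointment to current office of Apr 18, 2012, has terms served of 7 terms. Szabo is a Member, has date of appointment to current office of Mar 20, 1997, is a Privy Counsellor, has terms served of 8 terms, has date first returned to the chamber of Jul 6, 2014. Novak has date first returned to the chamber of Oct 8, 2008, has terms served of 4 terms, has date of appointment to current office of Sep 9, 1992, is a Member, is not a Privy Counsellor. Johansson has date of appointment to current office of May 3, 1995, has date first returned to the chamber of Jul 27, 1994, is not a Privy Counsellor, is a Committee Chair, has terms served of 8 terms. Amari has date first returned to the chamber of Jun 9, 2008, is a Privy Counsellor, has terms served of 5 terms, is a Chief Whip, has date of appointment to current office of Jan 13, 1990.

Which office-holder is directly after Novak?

By parliamentary office: Farouk (Speaker); then Mbeki and Okonkwo (Leader of the House); then Amari (Chief Whip); then Johansson (Committee Chair); then Szabo, Novak and Reyes (Member).
Mbeki and Okonkwo are each a Privy Counsellor, so the next rule applies.
Mbeki and Okonkwo both have terms served 7 terms, so the next rule applies.
Among Mbeki and Okonkwo, alphabetically by surname: Mbeki before Okonkwo.
Among Szabo, Novak and Reyes, a Privy Counsellor before not a Privy Counsellor: Szabo (a Privy Counsellor) before Novak and Reyes (not a Privy Counsellor).
Novak and Reyes both have terms served 4 terms, so the next rule applies.
Among Novak and Reyes, alphabetically by surname: Novak before Reyes.
Order: Farouk, Mbeki, Okonkwo, Amari, Johansson, Szabo, Novak, Reyes.

Reyes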